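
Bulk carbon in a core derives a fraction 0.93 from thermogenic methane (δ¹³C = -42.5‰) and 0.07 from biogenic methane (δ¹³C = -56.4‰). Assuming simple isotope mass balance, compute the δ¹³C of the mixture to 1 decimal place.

δ_mix = f_A·δ_A + f_B·δ_B
δ_mix = 0.93 × (-42.5) + 0.07 × (-56.4)
δ_mix = -39.52 + -3.95 = -43.47‰

-43.5‰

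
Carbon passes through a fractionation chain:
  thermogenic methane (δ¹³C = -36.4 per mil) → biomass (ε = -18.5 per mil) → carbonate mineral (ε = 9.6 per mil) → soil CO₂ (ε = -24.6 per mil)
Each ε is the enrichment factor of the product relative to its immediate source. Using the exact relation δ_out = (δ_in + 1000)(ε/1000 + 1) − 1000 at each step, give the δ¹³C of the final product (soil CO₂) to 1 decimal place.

-68.6 per mil

step 1: δ = (-36.40 + 1000)·(-18.5/1000 + 1) − 1000 = -54.23 per mil
step 2: δ = (-54.23 + 1000)·(9.6/1000 + 1) − 1000 = -45.15 per mil
step 3: δ = (-45.15 + 1000)·(-24.6/1000 + 1) − 1000 = -68.64 per mil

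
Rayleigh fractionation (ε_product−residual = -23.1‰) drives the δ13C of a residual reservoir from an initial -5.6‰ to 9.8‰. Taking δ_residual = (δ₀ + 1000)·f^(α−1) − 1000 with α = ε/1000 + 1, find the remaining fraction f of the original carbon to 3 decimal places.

0.514

α − 1 = ε/1000 = -0.0231
(δ_res + 1000)/(δ₀ + 1000) = (9.8 + 1000)/(-5.6 + 1000) = 1009.8/994.4 = 1.015487
f = 1.015487^(1/-0.0231) = exp(ln(1.015487)/-0.0231) = exp(0.01537/-0.0231)
f = exp(-0.6653) = 0.5141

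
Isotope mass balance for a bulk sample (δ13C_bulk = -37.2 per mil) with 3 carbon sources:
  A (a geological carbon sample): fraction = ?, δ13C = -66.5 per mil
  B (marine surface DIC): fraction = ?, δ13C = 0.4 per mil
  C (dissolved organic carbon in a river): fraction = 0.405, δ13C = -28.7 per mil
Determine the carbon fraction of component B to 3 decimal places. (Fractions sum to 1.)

0.209

Let f_B and f_A be the unknown fractions; fractions sum to 1 so f_B + f_A = 0.595.
Mass balance: Σ fᵢ·δᵢ = δ_bulk ⇒ f_B·(0.4) + f_A·(-66.5) = -37.2 − (-11.623) = -25.577
Substitute f_A = 0.595 − f_B:
f_B·(0.4 − -66.5) = -25.577 − 0.595×(-66.5) = 13.991
f_B = 13.991 / 66.9 = 0.2091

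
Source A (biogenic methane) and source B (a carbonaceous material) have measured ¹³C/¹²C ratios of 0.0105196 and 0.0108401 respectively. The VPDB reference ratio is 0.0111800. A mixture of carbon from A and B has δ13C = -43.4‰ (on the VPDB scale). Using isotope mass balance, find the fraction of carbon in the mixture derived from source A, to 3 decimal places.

δ_A = (0.0105196/0.0111800 − 1)×1000 = (0.940930 − 1)×1000 = -59.070‰
δ_B = (0.0108401/0.0111800 − 1)×1000 = (0.969597 − 1)×1000 = -30.403‰
f_A = (δ_mix − δ_B)/(δ_A − δ_B) = (-43.4 − (-30.403))/(-59.070 − (-30.403))
f_A = -12.997 / -28.667 = 0.4534

0.453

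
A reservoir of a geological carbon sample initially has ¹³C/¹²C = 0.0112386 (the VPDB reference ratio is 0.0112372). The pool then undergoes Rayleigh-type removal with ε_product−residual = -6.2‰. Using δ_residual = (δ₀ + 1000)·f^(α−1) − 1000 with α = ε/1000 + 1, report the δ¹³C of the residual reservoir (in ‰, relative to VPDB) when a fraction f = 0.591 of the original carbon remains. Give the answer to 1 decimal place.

δ₀ = (0.0112386/0.0112372 − 1)×1000 = (1.000125 − 1)×1000 = 0.125‰
α − 1 = ε/1000 = -0.0062
f^(α−1) = 0.591^(-0.0062) = 1.003266
δ_res = (0.125 + 1000) × 1.003266 − 1000 = 1003.391 − 1000 = 3.39‰

3.4‰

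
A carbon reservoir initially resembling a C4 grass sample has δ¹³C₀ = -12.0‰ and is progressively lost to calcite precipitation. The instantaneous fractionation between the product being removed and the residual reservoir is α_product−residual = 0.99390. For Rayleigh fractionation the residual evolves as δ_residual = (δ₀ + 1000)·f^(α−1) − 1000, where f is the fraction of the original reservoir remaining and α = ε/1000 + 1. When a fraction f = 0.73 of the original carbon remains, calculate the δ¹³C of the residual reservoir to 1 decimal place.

Rayleigh residual: δ_res = (δ₀ + 1000)·f^(α−1) − 1000
α − 1 = -0.00610
f^(α−1) = 0.73^(-0.00610) = 1.001922
δ_res = (-12.0 + 1000) × 1.001922 − 1000 = 989.899 − 1000 = -10.10‰

-10.1‰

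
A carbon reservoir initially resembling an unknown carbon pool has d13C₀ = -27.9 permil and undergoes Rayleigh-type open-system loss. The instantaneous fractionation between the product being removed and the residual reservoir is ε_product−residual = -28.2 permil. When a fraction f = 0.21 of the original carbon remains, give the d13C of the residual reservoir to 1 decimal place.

15.8 permil

Rayleigh residual: δ_res = (δ₀ + 1000)·f^(α−1) − 1000
α = ε/1000 + 1 = 0.97180, so α − 1 = -0.02820
f^(α−1) = 0.21^(-0.02820) = 1.044993
δ_res = (-27.9 + 1000) × 1.044993 − 1000 = 1015.838 − 1000 = 15.84 permil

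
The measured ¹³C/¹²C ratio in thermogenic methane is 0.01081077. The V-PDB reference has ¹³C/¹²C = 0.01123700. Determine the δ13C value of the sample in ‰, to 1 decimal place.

δ13C = (R_sample / R_standard − 1) × 1000
R_sample / R_standard = 0.01081077 / 0.01123700 = 0.962069
δ13C = (0.962069 − 1) × 1000 = -37.93‰

-37.9‰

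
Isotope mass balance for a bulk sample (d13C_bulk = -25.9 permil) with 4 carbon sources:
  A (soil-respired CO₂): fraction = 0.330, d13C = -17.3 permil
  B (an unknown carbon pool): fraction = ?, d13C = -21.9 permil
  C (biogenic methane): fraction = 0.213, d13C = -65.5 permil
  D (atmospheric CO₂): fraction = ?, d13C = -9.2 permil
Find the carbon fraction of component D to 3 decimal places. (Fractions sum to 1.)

0.297

Let f_D and f_B be the unknown fractions; fractions sum to 1 so f_D + f_B = 0.457.
Mass balance: Σ fᵢ·δᵢ = δ_bulk ⇒ f_D·(-9.2) + f_B·(-21.9) = -25.9 − (-19.660) = -6.239
Substitute f_B = 0.457 − f_D:
f_D·(-9.2 − -21.9) = -6.239 − 0.457×(-21.9) = 3.769
f_D = 3.769 / 12.7 = 0.2968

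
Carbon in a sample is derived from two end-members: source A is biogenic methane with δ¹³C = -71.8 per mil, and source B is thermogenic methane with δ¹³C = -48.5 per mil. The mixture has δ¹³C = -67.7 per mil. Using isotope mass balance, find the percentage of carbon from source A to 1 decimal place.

δ_mix = f_A·δ_A + (1 − f_A)·δ_B  ⇒  f_A = (δ_mix − δ_B)/(δ_A − δ_B)
f_A = (-67.7 − (-48.5)) / (-71.8 − (-48.5))
f_A = -19.2 / -23.3 = 0.8240

82.4%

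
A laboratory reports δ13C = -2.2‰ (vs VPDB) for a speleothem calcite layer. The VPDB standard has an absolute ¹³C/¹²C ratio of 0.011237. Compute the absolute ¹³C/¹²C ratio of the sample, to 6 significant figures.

R_sample = R_standard × (δ13C/1000 + 1)
R_sample = 0.011237 × (-2.2/1000 + 1) = 0.011237 × 0.997800
R_sample = 0.0112123

0.0112123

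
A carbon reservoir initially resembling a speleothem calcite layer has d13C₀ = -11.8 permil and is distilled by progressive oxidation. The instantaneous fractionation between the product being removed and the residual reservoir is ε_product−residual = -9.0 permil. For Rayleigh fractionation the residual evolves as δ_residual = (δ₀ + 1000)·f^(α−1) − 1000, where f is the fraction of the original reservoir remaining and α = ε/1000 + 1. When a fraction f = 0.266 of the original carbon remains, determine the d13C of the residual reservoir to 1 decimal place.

0.0 permil

Rayleigh residual: δ_res = (δ₀ + 1000)·f^(α−1) − 1000
α = ε/1000 + 1 = 0.99100, so α − 1 = -0.00900
f^(α−1) = 0.266^(-0.00900) = 1.011990
δ_res = (-11.8 + 1000) × 1.011990 − 1000 = 1000.048 − 1000 = 0.05 permil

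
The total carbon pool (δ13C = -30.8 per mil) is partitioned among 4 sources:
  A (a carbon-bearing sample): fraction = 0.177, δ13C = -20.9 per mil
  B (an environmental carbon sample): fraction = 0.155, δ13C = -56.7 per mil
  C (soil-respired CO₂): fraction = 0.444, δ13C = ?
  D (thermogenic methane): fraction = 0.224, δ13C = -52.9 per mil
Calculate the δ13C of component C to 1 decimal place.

-14.6 per mil

Isotope mass balance: δ_bulk = Σ fᵢ·δᵢ.
-30.8 = 0.177×(-20.9) + 0.155×(-56.7) + 0.444×δ_C + 0.224×(-52.9)
0.444·δ_C = -30.8 − (-24.337) = -6.463
δ_C = -6.463 / 0.444 = -14.56 per mil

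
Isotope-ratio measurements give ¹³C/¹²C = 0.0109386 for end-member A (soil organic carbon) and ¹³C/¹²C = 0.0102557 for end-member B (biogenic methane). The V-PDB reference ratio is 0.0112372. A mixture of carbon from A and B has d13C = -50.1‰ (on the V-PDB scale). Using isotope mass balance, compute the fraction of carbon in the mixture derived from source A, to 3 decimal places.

δ_A = (0.0109386/0.0112372 − 1)×1000 = (0.973428 − 1)×1000 = -26.572‰
δ_B = (0.0102557/0.0112372 − 1)×1000 = (0.912656 − 1)×1000 = -87.344‰
f_A = (δ_mix − δ_B)/(δ_A − δ_B) = (-50.1 − (-87.344))/(-26.572 − (-87.344))
f_A = 37.244 / 60.771 = 0.6129

0.613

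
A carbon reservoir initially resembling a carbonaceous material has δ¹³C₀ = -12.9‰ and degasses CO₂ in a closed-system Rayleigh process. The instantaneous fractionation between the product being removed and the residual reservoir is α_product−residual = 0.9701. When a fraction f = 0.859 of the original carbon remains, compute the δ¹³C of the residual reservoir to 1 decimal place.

-8.4‰

Rayleigh residual: δ_res = (δ₀ + 1000)·f^(α−1) − 1000
α − 1 = -0.02990
f^(α−1) = 0.859^(-0.02990) = 1.004555
δ_res = (-12.9 + 1000) × 1.004555 − 1000 = 991.596 − 1000 = -8.40‰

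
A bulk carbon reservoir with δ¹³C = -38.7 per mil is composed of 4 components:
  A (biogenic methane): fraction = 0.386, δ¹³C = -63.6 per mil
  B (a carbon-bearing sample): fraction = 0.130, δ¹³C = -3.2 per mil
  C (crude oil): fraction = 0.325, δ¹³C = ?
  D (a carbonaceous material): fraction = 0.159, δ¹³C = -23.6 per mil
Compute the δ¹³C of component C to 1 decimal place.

-30.7 per mil

Isotope mass balance: δ_bulk = Σ fᵢ·δᵢ.
-38.7 = 0.386×(-63.6) + 0.130×(-3.2) + 0.325×δ_C + 0.159×(-23.6)
0.325·δ_C = -38.7 − (-28.718) = -9.982
δ_C = -9.982 / 0.325 = -30.71 per mil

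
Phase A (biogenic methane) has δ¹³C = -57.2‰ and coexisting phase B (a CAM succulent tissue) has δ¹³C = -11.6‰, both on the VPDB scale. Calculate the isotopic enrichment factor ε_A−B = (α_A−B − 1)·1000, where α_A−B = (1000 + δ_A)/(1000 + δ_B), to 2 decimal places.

-46.14‰

α_A−B = (1000 + -57.2) / (1000 + -11.6) = 942.8 / 988.4 = 0.953865
ε_A−B = (0.953865 − 1) × 1000 = -46.135‰
(The approximation ε ≈ δ_A − δ_B would give -45.6‰.)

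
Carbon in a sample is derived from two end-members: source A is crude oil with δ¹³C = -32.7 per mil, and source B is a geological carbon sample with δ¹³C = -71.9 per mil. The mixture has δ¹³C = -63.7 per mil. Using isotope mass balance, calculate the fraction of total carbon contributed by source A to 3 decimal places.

0.209

δ_mix = f_A·δ_A + (1 − f_A)·δ_B  ⇒  f_A = (δ_mix − δ_B)/(δ_A − δ_B)
f_A = (-63.7 − (-71.9)) / (-32.7 − (-71.9))
f_A = 8.2 / 39.2 = 0.2092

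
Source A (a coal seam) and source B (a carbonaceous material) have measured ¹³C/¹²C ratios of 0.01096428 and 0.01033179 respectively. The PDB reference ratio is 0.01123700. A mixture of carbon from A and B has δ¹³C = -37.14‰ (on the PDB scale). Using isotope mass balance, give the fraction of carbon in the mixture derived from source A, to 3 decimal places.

δ_A = (0.01096428/0.01123700 − 1)×1000 = (0.975730 − 1)×1000 = -24.270‰
δ_B = (0.01033179/0.01123700 − 1)×1000 = (0.919444 − 1)×1000 = -80.556‰
f_A = (δ_mix − δ_B)/(δ_A − δ_B) = (-37.14 − (-80.556))/(-24.270 − (-80.556))
f_A = 43.416 / 56.286 = 0.7713

0.771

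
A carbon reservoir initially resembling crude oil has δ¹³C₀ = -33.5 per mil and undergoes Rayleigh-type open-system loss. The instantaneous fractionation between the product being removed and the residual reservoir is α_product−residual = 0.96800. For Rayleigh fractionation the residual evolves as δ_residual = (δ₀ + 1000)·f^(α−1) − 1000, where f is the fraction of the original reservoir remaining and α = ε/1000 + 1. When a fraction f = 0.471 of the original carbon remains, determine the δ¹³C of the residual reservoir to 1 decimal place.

-9.9 per mil

Rayleigh residual: δ_res = (δ₀ + 1000)·f^(α−1) − 1000
α − 1 = -0.03200
f^(α−1) = 0.471^(-0.03200) = 1.024385
δ_res = (-33.5 + 1000) × 1.024385 − 1000 = 990.068 − 1000 = -9.93 per mil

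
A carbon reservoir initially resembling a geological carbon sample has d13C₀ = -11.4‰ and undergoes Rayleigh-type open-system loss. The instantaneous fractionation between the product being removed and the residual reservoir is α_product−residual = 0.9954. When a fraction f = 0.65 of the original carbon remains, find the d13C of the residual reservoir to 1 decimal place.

-9.4‰

Rayleigh residual: δ_res = (δ₀ + 1000)·f^(α−1) − 1000
α − 1 = -0.00460
f^(α−1) = 0.65^(-0.00460) = 1.001984
δ_res = (-11.4 + 1000) × 1.001984 − 1000 = 990.561 − 1000 = -9.44‰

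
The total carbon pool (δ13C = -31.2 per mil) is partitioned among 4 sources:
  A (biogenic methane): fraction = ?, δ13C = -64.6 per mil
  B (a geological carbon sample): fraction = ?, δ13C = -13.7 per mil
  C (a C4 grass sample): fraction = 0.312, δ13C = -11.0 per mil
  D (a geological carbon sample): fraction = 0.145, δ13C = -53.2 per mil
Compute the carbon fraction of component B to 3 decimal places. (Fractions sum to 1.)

0.295

Let f_B and f_A be the unknown fractions; fractions sum to 1 so f_B + f_A = 0.543.
Mass balance: Σ fᵢ·δᵢ = δ_bulk ⇒ f_B·(-13.7) + f_A·(-64.6) = -31.2 − (-11.146) = -20.054
Substitute f_A = 0.543 − f_B:
f_B·(-13.7 − -64.6) = -20.054 − 0.543×(-64.6) = 15.024
f_B = 15.024 / 50.9 = 0.2952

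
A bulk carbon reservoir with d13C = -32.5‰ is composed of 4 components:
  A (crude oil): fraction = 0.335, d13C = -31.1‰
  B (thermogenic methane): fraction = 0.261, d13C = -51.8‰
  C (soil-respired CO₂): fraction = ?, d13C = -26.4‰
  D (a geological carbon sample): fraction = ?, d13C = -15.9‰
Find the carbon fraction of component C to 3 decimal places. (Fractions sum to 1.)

Let f_C and f_D be the unknown fractions; fractions sum to 1 so f_C + f_D = 0.404.
Mass balance: Σ fᵢ·δᵢ = δ_bulk ⇒ f_C·(-26.4) + f_D·(-15.9) = -32.5 − (-23.938) = -8.562
Substitute f_D = 0.404 − f_C:
f_C·(-26.4 − -15.9) = -8.562 − 0.404×(-15.9) = -2.138
f_C = -2.138 / -10.5 = 0.2036

0.204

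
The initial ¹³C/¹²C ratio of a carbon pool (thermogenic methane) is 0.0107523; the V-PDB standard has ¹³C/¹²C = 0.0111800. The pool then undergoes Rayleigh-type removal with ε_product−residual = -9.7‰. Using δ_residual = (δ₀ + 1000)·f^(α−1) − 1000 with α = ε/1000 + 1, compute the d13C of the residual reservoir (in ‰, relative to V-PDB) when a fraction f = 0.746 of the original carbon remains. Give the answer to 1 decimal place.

δ₀ = (0.0107523/0.0111800 − 1)×1000 = (0.961744 − 1)×1000 = -38.256‰
α − 1 = ε/1000 = -0.0097
f^(α−1) = 0.746^(-0.0097) = 1.002846
δ_res = (-38.256 + 1000) × 1.002846 − 1000 = 964.482 − 1000 = -35.52‰

-35.5‰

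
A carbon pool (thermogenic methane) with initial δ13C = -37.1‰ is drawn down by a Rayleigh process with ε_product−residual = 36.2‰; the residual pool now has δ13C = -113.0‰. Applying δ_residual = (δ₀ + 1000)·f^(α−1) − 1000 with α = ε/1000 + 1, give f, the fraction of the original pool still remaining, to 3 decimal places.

α − 1 = ε/1000 = 0.0362
(δ_res + 1000)/(δ₀ + 1000) = (-113.0 + 1000)/(-37.1 + 1000) = 887.0/962.9 = 0.921176
f = 0.921176^(1/0.0362) = exp(ln(0.921176)/0.0362) = exp(-0.08210/0.0362)
f = exp(-2.2681) = 0.1035

0.104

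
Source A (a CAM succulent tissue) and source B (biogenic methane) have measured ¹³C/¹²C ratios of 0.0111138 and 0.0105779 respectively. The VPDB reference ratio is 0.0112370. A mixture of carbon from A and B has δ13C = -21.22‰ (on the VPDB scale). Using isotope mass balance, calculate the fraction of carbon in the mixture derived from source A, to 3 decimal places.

0.785

δ_A = (0.0111138/0.0112370 − 1)×1000 = (0.989036 − 1)×1000 = -10.964‰
δ_B = (0.0105779/0.0112370 − 1)×1000 = (0.941346 − 1)×1000 = -58.654‰
f_A = (δ_mix − δ_B)/(δ_A − δ_B) = (-21.22 − (-58.654))/(-10.964 − (-58.654))
f_A = 37.434 / 47.691 = 0.7849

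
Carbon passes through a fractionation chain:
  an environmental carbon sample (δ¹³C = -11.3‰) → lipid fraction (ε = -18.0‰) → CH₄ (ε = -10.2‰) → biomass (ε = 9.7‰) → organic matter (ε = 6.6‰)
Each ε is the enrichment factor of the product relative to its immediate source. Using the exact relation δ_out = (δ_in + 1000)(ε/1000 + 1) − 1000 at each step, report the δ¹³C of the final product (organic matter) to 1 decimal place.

-23.3‰

step 1: δ = (-11.30 + 1000)·(-18.0/1000 + 1) − 1000 = -29.10‰
step 2: δ = (-29.10 + 1000)·(-10.2/1000 + 1) − 1000 = -39.00‰
step 3: δ = (-39.00 + 1000)·(9.7/1000 + 1) − 1000 = -29.68‰
step 4: δ = (-29.68 + 1000)·(6.6/1000 + 1) − 1000 = -23.27‰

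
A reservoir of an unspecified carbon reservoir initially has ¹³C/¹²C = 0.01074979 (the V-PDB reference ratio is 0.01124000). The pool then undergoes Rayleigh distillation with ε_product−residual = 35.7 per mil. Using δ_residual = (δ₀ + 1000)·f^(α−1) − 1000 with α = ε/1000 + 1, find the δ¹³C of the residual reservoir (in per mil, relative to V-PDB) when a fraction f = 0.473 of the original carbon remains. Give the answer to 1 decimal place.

δ₀ = (0.01074979/0.01124000 − 1)×1000 = (0.956387 − 1)×1000 = -43.613 per mil
α − 1 = ε/1000 = 0.0357
f^(α−1) = 0.473^(0.0357) = 0.973627
δ_res = (-43.613 + 1000) × 0.973627 − 1000 = 931.164 − 1000 = -68.84 per mil

-68.8 per mil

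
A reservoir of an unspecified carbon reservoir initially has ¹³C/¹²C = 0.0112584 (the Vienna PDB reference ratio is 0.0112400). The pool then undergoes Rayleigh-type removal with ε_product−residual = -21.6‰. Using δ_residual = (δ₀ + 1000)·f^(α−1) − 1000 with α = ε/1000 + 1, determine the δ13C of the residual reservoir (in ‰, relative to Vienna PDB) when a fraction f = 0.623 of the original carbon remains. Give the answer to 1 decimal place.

δ₀ = (0.0112584/0.0112400 − 1)×1000 = (1.001637 − 1)×1000 = 1.637‰
α − 1 = ε/1000 = -0.0216
f^(α−1) = 0.623^(-0.0216) = 1.010274
δ_res = (1.637 + 1000) × 1.010274 − 1000 = 1011.928 − 1000 = 11.93‰

11.9‰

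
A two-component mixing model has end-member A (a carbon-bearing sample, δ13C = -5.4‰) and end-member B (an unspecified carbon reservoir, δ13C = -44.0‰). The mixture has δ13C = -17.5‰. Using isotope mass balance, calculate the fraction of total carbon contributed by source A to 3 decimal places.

0.687

δ_mix = f_A·δ_A + (1 − f_A)·δ_B  ⇒  f_A = (δ_mix − δ_B)/(δ_A − δ_B)
f_A = (-17.5 − (-44.0)) / (-5.4 − (-44.0))
f_A = 26.5 / 38.6 = 0.6865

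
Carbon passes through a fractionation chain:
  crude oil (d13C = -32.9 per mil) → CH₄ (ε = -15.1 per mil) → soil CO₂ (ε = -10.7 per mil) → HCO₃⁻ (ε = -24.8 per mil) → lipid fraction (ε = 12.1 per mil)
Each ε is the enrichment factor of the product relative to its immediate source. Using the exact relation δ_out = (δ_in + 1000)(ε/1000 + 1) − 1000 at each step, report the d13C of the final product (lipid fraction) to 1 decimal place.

-69.9 per mil

step 1: δ = (-32.90 + 1000)·(-15.1/1000 + 1) − 1000 = -47.50 per mil
step 2: δ = (-47.50 + 1000)·(-10.7/1000 + 1) − 1000 = -57.69 per mil
step 3: δ = (-57.69 + 1000)·(-24.8/1000 + 1) − 1000 = -81.06 per mil
step 4: δ = (-81.06 + 1000)·(12.1/1000 + 1) − 1000 = -69.94 per mil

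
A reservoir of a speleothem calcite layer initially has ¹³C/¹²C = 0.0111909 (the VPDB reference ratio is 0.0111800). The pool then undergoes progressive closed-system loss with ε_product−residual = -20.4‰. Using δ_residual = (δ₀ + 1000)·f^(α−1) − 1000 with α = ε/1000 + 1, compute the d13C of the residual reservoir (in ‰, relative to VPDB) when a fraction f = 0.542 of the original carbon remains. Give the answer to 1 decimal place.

13.6‰

δ₀ = (0.0111909/0.0111800 − 1)×1000 = (1.000975 − 1)×1000 = 0.975‰
α − 1 = ε/1000 = -0.0204
f^(α−1) = 0.542^(-0.0204) = 1.012573
δ_res = (0.975 + 1000) × 1.012573 − 1000 = 1013.560 − 1000 = 13.56‰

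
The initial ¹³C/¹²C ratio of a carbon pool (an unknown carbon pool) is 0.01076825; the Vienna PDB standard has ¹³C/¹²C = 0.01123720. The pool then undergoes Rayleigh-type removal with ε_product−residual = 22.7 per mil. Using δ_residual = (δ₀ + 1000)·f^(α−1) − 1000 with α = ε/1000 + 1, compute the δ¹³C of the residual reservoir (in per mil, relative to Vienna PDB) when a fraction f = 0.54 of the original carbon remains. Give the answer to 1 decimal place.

δ₀ = (0.01076825/0.01123720 − 1)×1000 = (0.958268 − 1)×1000 = -41.732 per mil
α − 1 = ε/1000 = 0.0227
f^(α−1) = 0.54^(0.0227) = 0.986110
δ_res = (-41.732 + 1000) × 0.986110 − 1000 = 944.958 − 1000 = -55.04 per mil

-55.0 per mil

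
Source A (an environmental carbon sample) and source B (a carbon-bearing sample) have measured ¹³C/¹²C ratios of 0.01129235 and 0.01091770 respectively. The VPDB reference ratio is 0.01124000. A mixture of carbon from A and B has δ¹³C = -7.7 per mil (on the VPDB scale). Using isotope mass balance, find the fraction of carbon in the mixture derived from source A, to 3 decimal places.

0.629

δ_A = (0.01129235/0.01124000 − 1)×1000 = (1.004657 − 1)×1000 = 4.657 per mil
δ_B = (0.01091770/0.01124000 − 1)×1000 = (0.971326 − 1)×1000 = -28.674 per mil
f_A = (δ_mix − δ_B)/(δ_A − δ_B) = (-7.7 − (-28.674))/(4.657 − (-28.674))
f_A = 20.974 / 33.332 = 0.6293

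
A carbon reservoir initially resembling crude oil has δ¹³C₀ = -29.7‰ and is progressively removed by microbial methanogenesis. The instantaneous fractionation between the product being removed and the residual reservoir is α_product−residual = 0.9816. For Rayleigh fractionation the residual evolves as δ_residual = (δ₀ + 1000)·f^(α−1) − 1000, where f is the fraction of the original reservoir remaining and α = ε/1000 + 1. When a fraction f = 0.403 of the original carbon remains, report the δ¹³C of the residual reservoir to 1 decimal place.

Rayleigh residual: δ_res = (δ₀ + 1000)·f^(α−1) − 1000
α − 1 = -0.01840
f^(α−1) = 0.403^(-0.01840) = 1.016863
δ_res = (-29.7 + 1000) × 1.016863 − 1000 = 986.662 − 1000 = -13.34‰

-13.3‰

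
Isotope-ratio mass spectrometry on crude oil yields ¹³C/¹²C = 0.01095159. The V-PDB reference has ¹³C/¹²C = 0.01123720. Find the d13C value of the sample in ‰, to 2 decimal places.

-25.42‰

d13C = (R_sample / R_standard − 1) × 1000
R_sample / R_standard = 0.01095159 / 0.01123720 = 0.974584
d13C = (0.974584 − 1) × 1000 = -25.416‰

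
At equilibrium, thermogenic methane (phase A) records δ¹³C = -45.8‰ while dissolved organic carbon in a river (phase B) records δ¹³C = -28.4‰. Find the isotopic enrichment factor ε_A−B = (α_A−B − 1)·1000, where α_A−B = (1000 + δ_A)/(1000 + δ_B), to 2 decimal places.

-17.91‰

α_A−B = (1000 + -45.8) / (1000 + -28.4) = 954.2 / 971.6 = 0.982091
ε_A−B = (0.982091 − 1) × 1000 = -17.909‰
(The approximation ε ≈ δ_A − δ_B would give -17.4‰.)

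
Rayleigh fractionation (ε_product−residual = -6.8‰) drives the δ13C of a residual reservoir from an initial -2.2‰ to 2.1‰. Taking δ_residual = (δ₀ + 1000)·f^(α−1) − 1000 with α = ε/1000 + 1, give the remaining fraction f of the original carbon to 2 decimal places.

0.53

α − 1 = ε/1000 = -0.0068
(δ_res + 1000)/(δ₀ + 1000) = (2.1 + 1000)/(-2.2 + 1000) = 1002.1/997.8 = 1.004309
f = 1.004309^(1/-0.0068) = exp(ln(1.004309)/-0.0068) = exp(0.00430/-0.0068)
f = exp(-0.6324) = 0.5313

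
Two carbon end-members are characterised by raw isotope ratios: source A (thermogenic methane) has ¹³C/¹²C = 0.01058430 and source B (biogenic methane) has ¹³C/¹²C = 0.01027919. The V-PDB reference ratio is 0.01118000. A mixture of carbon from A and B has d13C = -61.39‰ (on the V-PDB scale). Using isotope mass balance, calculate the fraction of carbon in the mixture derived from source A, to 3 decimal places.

δ_A = (0.01058430/0.01118000 − 1)×1000 = (0.946717 − 1)×1000 = -53.283‰
δ_B = (0.01027919/0.01118000 − 1)×1000 = (0.919427 − 1)×1000 = -80.573‰
f_A = (δ_mix − δ_B)/(δ_A − δ_B) = (-61.39 − (-80.573))/(-53.283 − (-80.573))
f_A = 19.183 / 27.291 = 0.7029

0.703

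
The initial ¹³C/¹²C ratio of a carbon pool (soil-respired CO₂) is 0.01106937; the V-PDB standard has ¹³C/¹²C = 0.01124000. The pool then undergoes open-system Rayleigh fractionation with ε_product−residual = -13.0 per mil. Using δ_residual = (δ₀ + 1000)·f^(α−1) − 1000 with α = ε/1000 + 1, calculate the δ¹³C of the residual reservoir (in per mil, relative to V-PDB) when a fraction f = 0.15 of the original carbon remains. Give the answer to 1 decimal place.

δ₀ = (0.01106937/0.01124000 − 1)×1000 = (0.984819 − 1)×1000 = -15.181 per mil
α − 1 = ε/1000 = -0.0130
f^(α−1) = 0.15^(-0.0130) = 1.024969
δ_res = (-15.181 + 1000) × 1.024969 − 1000 = 1009.410 − 1000 = 9.41 per mil

9.4 per mil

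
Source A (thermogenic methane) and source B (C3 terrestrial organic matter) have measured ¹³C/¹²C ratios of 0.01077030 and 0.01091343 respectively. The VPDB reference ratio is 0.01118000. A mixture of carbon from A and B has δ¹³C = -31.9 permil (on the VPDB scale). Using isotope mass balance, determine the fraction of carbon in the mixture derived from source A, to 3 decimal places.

δ_A = (0.01077030/0.01118000 − 1)×1000 = (0.963354 − 1)×1000 = -36.646 permil
δ_B = (0.01091343/0.01118000 − 1)×1000 = (0.976157 − 1)×1000 = -23.843 permil
f_A = (δ_mix − δ_B)/(δ_A − δ_B) = (-31.9 − (-23.843))/(-36.646 − (-23.843))
f_A = -8.057 / -12.802 = 0.6293

0.629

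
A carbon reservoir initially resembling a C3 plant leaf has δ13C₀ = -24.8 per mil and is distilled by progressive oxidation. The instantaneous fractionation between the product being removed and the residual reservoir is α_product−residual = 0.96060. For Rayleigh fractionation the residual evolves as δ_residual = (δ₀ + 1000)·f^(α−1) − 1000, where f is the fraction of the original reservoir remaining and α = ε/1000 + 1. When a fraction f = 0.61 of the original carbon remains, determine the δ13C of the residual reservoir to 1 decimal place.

-5.6 per mil

Rayleigh residual: δ_res = (δ₀ + 1000)·f^(α−1) − 1000
α − 1 = -0.03940
f^(α−1) = 0.61^(-0.03940) = 1.019666
δ_res = (-24.8 + 1000) × 1.019666 − 1000 = 994.378 − 1000 = -5.62 per mil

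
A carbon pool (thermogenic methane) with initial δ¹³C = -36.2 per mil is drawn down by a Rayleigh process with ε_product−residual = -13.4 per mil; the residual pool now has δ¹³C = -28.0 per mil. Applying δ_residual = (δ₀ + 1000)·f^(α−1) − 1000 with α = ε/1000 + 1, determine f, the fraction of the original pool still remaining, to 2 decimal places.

α − 1 = ε/1000 = -0.0134
(δ_res + 1000)/(δ₀ + 1000) = (-28.0 + 1000)/(-36.2 + 1000) = 972.0/963.8 = 1.008508
f = 1.008508^(1/-0.0134) = exp(ln(1.008508)/-0.0134) = exp(0.00847/-0.0134)
f = exp(-0.6322) = 0.5314

0.53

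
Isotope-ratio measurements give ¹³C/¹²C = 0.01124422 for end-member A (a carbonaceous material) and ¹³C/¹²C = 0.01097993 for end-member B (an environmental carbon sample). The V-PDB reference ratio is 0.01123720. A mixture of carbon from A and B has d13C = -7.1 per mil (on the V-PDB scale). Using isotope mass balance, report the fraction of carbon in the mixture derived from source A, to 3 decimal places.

δ_A = (0.01124422/0.01123720 − 1)×1000 = (1.000625 − 1)×1000 = 0.625 per mil
δ_B = (0.01097993/0.01123720 − 1)×1000 = (0.977106 − 1)×1000 = -22.894 per mil
f_A = (δ_mix − δ_B)/(δ_A − δ_B) = (-7.1 − (-22.894))/(0.625 − (-22.894))
f_A = 15.794 / 23.519 = 0.6716

0.672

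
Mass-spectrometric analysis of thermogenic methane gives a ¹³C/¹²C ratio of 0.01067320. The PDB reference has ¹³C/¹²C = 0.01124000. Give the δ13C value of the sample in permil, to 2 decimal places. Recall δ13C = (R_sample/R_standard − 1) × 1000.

δ13C = (R_sample / R_standard − 1) × 1000
R_sample / R_standard = 0.01067320 / 0.01124000 = 0.949573
δ13C = (0.949573 − 1) × 1000 = -50.427 permil

-50.43 permil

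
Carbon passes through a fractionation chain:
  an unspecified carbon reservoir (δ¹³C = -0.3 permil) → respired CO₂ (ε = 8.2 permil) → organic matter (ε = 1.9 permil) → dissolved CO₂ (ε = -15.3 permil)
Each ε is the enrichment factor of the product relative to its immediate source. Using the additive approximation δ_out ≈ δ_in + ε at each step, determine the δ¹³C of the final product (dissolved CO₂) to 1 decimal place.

step 1: δ ≈ -0.3 + (8.2) = 7.9 permil
step 2: δ ≈ 7.9 + (1.9) = 9.8 permil
step 3: δ ≈ 9.8 + (-15.3) = -5.5 permil

-5.5 permil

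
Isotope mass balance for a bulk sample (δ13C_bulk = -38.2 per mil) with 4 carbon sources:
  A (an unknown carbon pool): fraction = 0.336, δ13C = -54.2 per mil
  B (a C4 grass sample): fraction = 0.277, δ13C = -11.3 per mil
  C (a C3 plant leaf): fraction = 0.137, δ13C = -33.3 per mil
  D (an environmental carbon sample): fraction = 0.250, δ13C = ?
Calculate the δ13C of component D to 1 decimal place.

Isotope mass balance: δ_bulk = Σ fᵢ·δᵢ.
-38.2 = 0.336×(-54.2) + 0.277×(-11.3) + 0.137×(-33.3) + 0.250×δ_D
0.250·δ_D = -38.2 − (-25.903) = -12.297
δ_D = -12.297 / 0.250 = -49.19 per mil

-49.2 per mil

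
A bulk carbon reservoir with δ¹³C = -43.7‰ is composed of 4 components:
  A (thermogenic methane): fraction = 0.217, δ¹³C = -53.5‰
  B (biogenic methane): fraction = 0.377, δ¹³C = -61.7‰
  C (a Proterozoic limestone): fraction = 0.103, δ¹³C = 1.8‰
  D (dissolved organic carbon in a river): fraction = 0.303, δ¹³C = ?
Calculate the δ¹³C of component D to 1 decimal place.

-29.8‰

Isotope mass balance: δ_bulk = Σ fᵢ·δᵢ.
-43.7 = 0.217×(-53.5) + 0.377×(-61.7) + 0.103×(1.8) + 0.303×δ_D
0.303·δ_D = -43.7 − (-34.685) = -9.015
δ_D = -9.015 / 0.303 = -29.75‰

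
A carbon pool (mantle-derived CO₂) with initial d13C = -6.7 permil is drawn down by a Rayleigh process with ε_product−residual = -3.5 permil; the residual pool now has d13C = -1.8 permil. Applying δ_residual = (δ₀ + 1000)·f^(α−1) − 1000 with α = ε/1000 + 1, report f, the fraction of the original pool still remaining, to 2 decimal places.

0.25

α − 1 = ε/1000 = -0.0035
(δ_res + 1000)/(δ₀ + 1000) = (-1.8 + 1000)/(-6.7 + 1000) = 998.2/993.3 = 1.004933
f = 1.004933^(1/-0.0035) = exp(ln(1.004933)/-0.0035) = exp(0.00492/-0.0035)
f = exp(-1.4060) = 0.2451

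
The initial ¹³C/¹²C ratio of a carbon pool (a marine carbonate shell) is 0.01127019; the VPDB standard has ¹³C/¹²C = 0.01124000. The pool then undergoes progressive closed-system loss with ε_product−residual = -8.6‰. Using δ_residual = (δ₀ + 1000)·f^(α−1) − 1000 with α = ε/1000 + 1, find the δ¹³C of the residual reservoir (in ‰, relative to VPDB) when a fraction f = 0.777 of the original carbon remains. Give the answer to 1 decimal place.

δ₀ = (0.01127019/0.01124000 − 1)×1000 = (1.002686 − 1)×1000 = 2.686‰
α − 1 = ε/1000 = -0.0086
f^(α−1) = 0.777^(-0.0086) = 1.002172
δ_res = (2.686 + 1000) × 1.002172 − 1000 = 1004.864 − 1000 = 4.86‰

4.9‰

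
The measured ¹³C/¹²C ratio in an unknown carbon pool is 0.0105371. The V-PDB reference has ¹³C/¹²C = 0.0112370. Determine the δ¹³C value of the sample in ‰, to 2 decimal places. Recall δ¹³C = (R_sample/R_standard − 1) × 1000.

δ¹³C = (R_sample / R_standard − 1) × 1000
R_sample / R_standard = 0.0105371 / 0.0112370 = 0.937715
δ¹³C = (0.937715 − 1) × 1000 = -62.285‰

-62.29‰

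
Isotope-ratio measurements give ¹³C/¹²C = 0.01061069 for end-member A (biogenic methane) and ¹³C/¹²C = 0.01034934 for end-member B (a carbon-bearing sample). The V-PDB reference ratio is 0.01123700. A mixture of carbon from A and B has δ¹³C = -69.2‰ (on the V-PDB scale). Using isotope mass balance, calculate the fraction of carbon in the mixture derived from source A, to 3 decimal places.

δ_A = (0.01061069/0.01123700 − 1)×1000 = (0.944264 − 1)×1000 = -55.736‰
δ_B = (0.01034934/0.01123700 − 1)×1000 = (0.921006 − 1)×1000 = -78.994‰
f_A = (δ_mix − δ_B)/(δ_A − δ_B) = (-69.2 − (-78.994))/(-55.736 − (-78.994))
f_A = 9.794 / 23.258 = 0.4211

0.421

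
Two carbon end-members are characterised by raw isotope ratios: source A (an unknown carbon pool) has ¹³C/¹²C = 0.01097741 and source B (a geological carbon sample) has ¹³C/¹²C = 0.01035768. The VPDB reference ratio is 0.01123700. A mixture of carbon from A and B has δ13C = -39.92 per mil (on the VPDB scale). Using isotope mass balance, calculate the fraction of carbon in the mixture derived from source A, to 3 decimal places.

δ_A = (0.01097741/0.01123700 − 1)×1000 = (0.976899 − 1)×1000 = -23.101 per mil
δ_B = (0.01035768/0.01123700 − 1)×1000 = (0.921748 − 1)×1000 = -78.252 per mil
f_A = (δ_mix − δ_B)/(δ_A − δ_B) = (-39.92 − (-78.252))/(-23.101 − (-78.252))
f_A = 38.332 / 55.151 = 0.6950

0.695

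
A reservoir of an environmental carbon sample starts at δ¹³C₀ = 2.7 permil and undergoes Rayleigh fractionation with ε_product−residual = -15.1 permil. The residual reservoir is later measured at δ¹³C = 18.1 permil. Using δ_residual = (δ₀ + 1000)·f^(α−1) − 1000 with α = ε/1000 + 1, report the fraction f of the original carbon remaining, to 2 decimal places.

α − 1 = ε/1000 = -0.0151
(δ_res + 1000)/(δ₀ + 1000) = (18.1 + 1000)/(2.7 + 1000) = 1018.1/1002.7 = 1.015359
f = 1.015359^(1/-0.0151) = exp(ln(1.015359)/-0.0151) = exp(0.01524/-0.0151)
f = exp(-1.0094) = 0.3644

0.36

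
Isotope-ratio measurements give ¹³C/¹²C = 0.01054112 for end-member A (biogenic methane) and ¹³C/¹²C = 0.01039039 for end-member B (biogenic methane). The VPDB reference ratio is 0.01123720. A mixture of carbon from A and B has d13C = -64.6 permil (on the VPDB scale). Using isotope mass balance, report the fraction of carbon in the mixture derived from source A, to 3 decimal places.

δ_A = (0.01054112/0.01123720 − 1)×1000 = (0.938056 − 1)×1000 = -61.944 permil
δ_B = (0.01039039/0.01123720 − 1)×1000 = (0.924642 − 1)×1000 = -75.358 permil
f_A = (δ_mix − δ_B)/(δ_A − δ_B) = (-64.6 − (-75.358))/(-61.944 − (-75.358))
f_A = 10.758 / 13.413 = 0.8020

0.802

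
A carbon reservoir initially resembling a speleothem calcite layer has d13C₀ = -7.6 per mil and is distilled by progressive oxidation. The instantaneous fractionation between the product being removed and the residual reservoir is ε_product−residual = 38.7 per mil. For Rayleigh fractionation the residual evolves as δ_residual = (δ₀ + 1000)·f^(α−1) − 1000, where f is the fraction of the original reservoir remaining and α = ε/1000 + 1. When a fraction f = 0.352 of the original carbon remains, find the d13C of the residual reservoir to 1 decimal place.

-46.9 per mil

Rayleigh residual: δ_res = (δ₀ + 1000)·f^(α−1) − 1000
α = ε/1000 + 1 = 1.03870, so α − 1 = 0.03870
f^(α−1) = 0.352^(0.03870) = 0.960398
δ_res = (-7.6 + 1000) × 0.960398 − 1000 = 953.099 − 1000 = -46.90 per mil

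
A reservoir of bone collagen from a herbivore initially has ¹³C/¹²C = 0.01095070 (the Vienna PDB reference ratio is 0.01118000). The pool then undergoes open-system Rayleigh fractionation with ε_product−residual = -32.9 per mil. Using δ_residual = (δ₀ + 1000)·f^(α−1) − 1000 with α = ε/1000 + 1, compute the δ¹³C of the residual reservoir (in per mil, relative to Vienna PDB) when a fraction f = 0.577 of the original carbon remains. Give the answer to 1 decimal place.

δ₀ = (0.01095070/0.01118000 − 1)×1000 = (0.979490 − 1)×1000 = -20.510 per mil
α − 1 = ε/1000 = -0.0329
f^(α−1) = 0.577^(-0.0329) = 1.018257
δ_res = (-20.510 + 1000) × 1.018257 − 1000 = 997.373 − 1000 = -2.63 per mil

-2.6 per mil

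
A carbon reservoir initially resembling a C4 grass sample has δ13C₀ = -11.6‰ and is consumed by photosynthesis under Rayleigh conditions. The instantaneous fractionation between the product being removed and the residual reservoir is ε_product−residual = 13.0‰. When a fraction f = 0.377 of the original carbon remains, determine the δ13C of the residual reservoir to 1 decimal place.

Rayleigh residual: δ_res = (δ₀ + 1000)·f^(α−1) − 1000
α = ε/1000 + 1 = 1.01300, so α − 1 = 0.01300
f^(α−1) = 0.377^(0.01300) = 0.987398
δ_res = (-11.6 + 1000) × 0.987398 − 1000 = 975.945 − 1000 = -24.06‰

-24.1‰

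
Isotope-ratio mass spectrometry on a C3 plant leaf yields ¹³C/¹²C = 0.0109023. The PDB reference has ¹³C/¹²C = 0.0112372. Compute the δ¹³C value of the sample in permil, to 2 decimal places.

δ¹³C = (R_sample / R_standard − 1) × 1000
R_sample / R_standard = 0.0109023 / 0.0112372 = 0.970197
δ¹³C = (0.970197 − 1) × 1000 = -29.803 permil

-29.80 permil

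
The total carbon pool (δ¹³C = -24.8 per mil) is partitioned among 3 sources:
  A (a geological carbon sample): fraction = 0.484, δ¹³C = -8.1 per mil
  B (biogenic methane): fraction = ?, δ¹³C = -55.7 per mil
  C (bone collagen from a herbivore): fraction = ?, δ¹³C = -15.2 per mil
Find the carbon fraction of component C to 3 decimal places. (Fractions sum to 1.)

0.194

Let f_C and f_B be the unknown fractions; fractions sum to 1 so f_C + f_B = 0.516.
Mass balance: Σ fᵢ·δᵢ = δ_bulk ⇒ f_C·(-15.2) + f_B·(-55.7) = -24.8 − (-3.920) = -20.880
Substitute f_B = 0.516 − f_C:
f_C·(-15.2 − -55.7) = -20.880 − 0.516×(-55.7) = 7.862
f_C = 7.862 / 40.5 = 0.1941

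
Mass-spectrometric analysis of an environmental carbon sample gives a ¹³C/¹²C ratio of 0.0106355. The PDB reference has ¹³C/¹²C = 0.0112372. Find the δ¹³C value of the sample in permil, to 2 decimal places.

-53.55 permil

δ¹³C = (R_sample / R_standard − 1) × 1000
R_sample / R_standard = 0.0106355 / 0.0112372 = 0.946455
δ¹³C = (0.946455 − 1) × 1000 = -53.545 permil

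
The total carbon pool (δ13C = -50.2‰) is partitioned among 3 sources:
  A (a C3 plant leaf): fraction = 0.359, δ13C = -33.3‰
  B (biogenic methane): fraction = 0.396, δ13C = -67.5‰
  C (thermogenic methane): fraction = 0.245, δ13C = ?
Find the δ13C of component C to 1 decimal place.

-47.0‰

Isotope mass balance: δ_bulk = Σ fᵢ·δᵢ.
-50.2 = 0.359×(-33.3) + 0.396×(-67.5) + 0.245×δ_C
0.245·δ_C = -50.2 − (-38.685) = -11.515
δ_C = -11.515 / 0.245 = -47.00‰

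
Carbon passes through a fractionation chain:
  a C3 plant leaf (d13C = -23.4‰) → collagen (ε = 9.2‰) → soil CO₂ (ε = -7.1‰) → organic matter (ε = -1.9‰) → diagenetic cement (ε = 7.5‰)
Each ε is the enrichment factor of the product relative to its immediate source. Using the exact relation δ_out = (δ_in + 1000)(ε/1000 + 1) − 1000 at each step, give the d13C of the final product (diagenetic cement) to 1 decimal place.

step 1: δ = (-23.40 + 1000)·(9.2/1000 + 1) − 1000 = -14.42‰
step 2: δ = (-14.42 + 1000)·(-7.1/1000 + 1) − 1000 = -21.41‰
step 3: δ = (-21.41 + 1000)·(-1.9/1000 + 1) − 1000 = -23.27‰
step 4: δ = (-23.27 + 1000)·(7.5/1000 + 1) − 1000 = -15.95‰

-15.9‰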